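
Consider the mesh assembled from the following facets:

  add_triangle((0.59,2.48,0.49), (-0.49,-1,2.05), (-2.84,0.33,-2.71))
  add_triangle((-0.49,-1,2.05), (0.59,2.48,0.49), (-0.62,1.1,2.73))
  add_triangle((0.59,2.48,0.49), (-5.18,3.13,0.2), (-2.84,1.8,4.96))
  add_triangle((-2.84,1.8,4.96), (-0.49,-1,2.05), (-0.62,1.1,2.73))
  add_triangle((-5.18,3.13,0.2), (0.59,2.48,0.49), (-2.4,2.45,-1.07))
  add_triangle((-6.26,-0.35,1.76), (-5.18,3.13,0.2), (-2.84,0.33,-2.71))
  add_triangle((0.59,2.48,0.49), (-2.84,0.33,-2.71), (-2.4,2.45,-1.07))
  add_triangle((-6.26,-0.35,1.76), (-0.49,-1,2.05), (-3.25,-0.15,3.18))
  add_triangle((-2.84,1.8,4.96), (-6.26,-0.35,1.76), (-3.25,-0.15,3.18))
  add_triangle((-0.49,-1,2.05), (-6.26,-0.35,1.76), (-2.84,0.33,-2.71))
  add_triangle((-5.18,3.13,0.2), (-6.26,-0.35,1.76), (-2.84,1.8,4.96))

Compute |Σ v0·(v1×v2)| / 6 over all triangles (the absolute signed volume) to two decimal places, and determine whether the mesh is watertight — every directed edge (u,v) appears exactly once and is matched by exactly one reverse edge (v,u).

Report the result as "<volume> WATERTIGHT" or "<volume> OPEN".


54.39 OPEN

Per-triangle v0·(v1×v2)/6:
  t1: -3.0005
  t2: +0.5573
  t3: +11.8406
  t4: +1.4215
  t5: +3.2898
  t6: +11.8768
  t7: +1.5469
  t8: +2.3630
  t9: +4.4938
  t10: +2.5850
  t11: +17.4151
Σ = +54.3893 → |volume| = 54.39

Directed edges: 33 total; 9 unmatched, e.g. (0.59,2.48,0.49)→(-0.62,1.1,2.73) → open.


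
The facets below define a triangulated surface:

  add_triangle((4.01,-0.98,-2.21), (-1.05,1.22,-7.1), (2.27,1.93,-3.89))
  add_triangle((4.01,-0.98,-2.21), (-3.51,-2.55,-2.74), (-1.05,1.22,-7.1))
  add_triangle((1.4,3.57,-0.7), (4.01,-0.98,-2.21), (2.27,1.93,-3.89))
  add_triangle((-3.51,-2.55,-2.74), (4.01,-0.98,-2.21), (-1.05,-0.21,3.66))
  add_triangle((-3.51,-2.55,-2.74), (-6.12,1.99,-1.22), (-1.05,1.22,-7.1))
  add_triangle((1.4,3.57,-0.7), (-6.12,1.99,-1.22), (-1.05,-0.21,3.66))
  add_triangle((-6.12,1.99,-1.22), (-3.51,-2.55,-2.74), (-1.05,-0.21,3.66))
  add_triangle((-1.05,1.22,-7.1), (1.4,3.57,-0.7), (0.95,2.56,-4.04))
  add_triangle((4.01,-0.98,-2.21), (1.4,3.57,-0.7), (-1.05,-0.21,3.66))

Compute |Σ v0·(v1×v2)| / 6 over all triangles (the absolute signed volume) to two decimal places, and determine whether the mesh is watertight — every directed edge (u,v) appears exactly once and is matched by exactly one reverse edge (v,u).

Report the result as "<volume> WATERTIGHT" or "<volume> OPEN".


Per-triangle v0·(v1×v2)/6:
  t1: +11.0525
  t2: +20.4983
  t3: +7.0187
  t4: +8.4756
  t5: +27.7729
  t6: +15.3357
  t7: +15.7161
  t8: +2.9974
  t9: +8.0788
Σ = +116.9459 → |volume| = 116.95

Directed edges: 27 total; 7 unmatched, e.g. (-1.05,1.22,-7.1)→(2.27,1.93,-3.89) → open.

116.95 OPEN


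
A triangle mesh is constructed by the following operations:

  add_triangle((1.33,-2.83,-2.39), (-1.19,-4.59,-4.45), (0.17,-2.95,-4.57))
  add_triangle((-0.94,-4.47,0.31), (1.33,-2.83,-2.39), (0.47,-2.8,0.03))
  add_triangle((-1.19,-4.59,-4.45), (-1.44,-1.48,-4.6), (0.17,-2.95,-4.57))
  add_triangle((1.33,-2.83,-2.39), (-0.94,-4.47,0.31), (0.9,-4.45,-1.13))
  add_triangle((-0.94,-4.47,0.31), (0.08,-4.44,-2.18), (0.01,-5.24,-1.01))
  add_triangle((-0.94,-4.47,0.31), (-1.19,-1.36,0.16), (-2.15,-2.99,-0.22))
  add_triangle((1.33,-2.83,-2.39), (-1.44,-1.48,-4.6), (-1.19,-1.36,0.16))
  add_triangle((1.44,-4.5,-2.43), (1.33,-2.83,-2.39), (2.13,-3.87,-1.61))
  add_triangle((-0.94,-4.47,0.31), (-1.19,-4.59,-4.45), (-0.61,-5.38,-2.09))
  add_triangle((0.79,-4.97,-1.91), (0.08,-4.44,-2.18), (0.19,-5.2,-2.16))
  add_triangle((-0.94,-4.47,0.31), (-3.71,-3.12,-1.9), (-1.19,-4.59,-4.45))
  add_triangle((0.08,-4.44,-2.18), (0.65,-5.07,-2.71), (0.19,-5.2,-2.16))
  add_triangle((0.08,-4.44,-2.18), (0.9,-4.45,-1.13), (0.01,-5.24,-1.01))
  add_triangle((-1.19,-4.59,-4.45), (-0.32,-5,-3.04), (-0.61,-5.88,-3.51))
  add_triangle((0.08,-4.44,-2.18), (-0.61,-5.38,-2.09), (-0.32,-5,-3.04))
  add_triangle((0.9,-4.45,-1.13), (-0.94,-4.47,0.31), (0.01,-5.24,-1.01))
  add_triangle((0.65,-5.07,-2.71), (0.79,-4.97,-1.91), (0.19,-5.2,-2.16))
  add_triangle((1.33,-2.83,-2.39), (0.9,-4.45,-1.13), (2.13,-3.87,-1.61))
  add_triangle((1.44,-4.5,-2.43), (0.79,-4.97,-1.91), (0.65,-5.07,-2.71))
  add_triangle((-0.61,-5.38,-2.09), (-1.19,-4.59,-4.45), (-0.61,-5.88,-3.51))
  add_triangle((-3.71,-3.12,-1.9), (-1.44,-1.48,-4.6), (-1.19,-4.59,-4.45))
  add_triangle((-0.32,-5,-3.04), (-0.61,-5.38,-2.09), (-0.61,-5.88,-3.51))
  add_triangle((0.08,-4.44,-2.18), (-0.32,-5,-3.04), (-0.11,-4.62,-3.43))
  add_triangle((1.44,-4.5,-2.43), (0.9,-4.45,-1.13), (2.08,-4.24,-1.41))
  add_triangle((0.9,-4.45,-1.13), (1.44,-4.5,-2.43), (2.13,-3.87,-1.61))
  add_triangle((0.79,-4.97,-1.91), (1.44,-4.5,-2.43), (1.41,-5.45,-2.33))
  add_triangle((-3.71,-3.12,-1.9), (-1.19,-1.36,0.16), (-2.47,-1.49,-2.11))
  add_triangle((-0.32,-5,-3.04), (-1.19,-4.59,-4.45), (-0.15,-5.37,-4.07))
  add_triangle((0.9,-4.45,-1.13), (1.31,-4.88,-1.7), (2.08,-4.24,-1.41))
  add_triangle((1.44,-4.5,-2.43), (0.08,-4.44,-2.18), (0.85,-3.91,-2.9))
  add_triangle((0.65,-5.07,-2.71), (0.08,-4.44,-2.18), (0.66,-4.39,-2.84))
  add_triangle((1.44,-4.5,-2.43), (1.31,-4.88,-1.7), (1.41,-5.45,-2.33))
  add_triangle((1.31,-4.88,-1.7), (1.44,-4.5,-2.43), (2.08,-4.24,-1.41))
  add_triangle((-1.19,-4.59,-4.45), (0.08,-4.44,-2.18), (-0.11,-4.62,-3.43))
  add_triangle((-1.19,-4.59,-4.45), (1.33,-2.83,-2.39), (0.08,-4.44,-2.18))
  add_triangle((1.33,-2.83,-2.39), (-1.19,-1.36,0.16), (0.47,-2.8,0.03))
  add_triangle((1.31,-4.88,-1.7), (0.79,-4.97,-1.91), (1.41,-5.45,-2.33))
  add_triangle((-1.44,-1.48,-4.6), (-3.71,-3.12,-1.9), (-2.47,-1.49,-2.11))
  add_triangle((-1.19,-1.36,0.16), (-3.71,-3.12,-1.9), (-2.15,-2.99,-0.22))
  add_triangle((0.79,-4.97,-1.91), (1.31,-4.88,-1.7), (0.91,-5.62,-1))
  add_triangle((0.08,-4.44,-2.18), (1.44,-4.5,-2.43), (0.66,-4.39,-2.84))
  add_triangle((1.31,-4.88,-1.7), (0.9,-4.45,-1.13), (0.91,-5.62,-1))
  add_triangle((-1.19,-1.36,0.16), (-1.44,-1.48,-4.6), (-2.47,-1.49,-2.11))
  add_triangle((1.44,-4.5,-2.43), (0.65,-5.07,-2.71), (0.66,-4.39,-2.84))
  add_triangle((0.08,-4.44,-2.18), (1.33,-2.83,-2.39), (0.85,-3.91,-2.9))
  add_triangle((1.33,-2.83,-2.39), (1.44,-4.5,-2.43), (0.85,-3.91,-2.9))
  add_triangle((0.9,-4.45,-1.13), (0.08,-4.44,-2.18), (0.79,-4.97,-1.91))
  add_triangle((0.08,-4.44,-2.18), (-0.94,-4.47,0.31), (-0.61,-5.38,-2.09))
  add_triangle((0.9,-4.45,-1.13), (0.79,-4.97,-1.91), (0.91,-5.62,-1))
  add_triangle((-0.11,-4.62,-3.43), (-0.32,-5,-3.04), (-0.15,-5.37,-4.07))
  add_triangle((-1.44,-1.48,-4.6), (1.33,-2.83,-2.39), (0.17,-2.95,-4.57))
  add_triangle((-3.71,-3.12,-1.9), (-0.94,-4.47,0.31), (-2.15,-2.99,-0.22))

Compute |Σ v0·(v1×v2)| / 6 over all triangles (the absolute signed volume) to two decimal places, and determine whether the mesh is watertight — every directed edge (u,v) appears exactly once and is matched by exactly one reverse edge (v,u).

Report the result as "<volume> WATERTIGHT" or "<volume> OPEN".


Per-triangle v0·(v1×v2)/6:
  t1: +2.9525
  t2: +1.8046
  t3: +3.6453
  t4: -1.4739
  t5: +1.0238
  t6: +0.3623
  t7: -4.2084
  t8: +0.7290
  t9: +2.2645
  t10: -0.1660
  t11: +10.4943
  t12: +0.1783
  t13: +1.0140
  t14: +0.3717
  t15: +0.4734
  t16: +0.6866
  t17: +0.3807
  t18: -1.3176
  t19: +0.5476
  t20: +0.8715
  t21: +7.9335
  t22: +0.2156
  t23: +0.2689
  t24: -1.0362
  t25: +1.0398
  t26: +0.1741
  t27: +0.0917
  t28: +0.8691
  t29: +0.3379
  t30: +0.8585
  t31: +0.1881
  t32: +0.1186
  t33: +0.6732
  t34: -0.7799
  t35: +3.0210
  t36: -1.5439
  t37: +0.1832
  t38: +1.5430
  t39: +0.3666
  t40: +0.5109
  t41: -0.5936
  t42: -0.0249
  t43: -1.1869
  t44: +0.3579
  t45: -0.3506
  t46: +0.5103
  t47: +0.2251
  t48: +0.8938
  t49: -0.1771
  t50: +0.0243
  t51: -0.1717
  t52: +1.4262
Σ = +36.6009 → |volume| = 36.60

Directed edges: 156 total; 6 unmatched, e.g. (0.47,-2.8,0.03)→(-0.94,-4.47,0.31) → open.

36.60 OPEN


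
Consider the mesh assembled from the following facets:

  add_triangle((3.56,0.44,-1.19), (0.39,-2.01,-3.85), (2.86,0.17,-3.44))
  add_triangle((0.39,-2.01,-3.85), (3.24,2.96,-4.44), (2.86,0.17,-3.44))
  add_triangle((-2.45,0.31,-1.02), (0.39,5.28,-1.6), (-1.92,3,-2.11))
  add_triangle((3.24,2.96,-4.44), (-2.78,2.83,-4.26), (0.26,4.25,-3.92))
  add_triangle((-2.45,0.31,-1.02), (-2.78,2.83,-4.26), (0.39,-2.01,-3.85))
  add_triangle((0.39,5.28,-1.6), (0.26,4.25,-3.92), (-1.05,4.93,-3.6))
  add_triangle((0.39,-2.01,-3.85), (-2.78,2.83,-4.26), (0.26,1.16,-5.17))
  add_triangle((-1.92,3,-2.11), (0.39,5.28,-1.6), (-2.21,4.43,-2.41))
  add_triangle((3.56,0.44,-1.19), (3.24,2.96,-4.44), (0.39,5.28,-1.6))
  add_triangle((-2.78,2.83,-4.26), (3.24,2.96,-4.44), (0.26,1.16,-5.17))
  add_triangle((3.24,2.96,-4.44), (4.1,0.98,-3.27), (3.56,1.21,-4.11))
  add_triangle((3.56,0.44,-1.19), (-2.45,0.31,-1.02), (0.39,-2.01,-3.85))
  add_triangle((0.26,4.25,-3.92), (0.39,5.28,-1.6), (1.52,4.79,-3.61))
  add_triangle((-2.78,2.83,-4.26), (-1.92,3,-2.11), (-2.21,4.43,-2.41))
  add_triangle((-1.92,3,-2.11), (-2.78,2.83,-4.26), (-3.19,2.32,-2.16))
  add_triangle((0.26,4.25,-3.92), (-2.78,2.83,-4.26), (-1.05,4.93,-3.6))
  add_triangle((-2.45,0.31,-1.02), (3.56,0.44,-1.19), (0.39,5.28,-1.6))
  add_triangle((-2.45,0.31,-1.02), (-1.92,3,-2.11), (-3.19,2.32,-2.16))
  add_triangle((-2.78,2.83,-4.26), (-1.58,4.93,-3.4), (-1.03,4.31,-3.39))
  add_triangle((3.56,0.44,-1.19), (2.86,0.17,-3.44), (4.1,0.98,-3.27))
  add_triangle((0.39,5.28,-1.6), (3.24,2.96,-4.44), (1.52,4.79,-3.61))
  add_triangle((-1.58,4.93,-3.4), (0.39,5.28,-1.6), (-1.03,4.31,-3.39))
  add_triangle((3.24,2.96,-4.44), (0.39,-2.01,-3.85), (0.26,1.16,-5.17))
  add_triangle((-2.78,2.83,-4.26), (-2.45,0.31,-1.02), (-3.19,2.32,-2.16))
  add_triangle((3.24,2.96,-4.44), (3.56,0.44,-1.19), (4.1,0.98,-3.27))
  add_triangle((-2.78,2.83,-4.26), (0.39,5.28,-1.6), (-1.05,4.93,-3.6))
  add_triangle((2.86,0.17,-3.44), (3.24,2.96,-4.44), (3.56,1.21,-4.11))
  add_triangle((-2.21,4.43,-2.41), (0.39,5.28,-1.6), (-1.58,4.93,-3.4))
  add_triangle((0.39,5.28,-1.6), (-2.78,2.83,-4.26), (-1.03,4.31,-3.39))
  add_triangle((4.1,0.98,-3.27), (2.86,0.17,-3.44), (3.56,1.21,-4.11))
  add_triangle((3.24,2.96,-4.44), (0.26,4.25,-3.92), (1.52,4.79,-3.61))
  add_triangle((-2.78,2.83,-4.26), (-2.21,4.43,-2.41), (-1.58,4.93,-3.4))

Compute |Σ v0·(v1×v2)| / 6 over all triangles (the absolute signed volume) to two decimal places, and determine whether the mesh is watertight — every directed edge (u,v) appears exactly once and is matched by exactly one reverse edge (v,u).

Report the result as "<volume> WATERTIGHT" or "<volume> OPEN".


77.09 WATERTIGHT

Per-triangle v0·(v1×v2)/6:
  t1: +2.6285
  t2: +4.9861
  t3: +0.8681
  t4: +7.1512
  t5: +6.5443
  t6: +3.1756
  t7: +7.0974
  t8: -0.6694
  t9: +8.1888
  t10: +9.9384
  t11: +1.4423
  t12: -3.5982
  t13: +2.8036
  t14: +0.3676
  t15: +1.6791
  t16: +3.5608
  t17: -5.1741
  t18: -0.0890
  t19: +1.3089
  t20: +0.9043
  t21: +2.1029
  t22: +1.3037
  t23: +7.8025
  t24: +1.5860
  t25: +1.9421
  t26: +1.3055
  t27: +0.4852
  t28: +2.4293
  t29: -1.4443
  t30: +0.7303
  t31: +3.2369
  t32: +2.4917
Σ = +77.0862 → |volume| = 77.09

Directed edges: 96 total, each appears once with its reverse present → watertight.


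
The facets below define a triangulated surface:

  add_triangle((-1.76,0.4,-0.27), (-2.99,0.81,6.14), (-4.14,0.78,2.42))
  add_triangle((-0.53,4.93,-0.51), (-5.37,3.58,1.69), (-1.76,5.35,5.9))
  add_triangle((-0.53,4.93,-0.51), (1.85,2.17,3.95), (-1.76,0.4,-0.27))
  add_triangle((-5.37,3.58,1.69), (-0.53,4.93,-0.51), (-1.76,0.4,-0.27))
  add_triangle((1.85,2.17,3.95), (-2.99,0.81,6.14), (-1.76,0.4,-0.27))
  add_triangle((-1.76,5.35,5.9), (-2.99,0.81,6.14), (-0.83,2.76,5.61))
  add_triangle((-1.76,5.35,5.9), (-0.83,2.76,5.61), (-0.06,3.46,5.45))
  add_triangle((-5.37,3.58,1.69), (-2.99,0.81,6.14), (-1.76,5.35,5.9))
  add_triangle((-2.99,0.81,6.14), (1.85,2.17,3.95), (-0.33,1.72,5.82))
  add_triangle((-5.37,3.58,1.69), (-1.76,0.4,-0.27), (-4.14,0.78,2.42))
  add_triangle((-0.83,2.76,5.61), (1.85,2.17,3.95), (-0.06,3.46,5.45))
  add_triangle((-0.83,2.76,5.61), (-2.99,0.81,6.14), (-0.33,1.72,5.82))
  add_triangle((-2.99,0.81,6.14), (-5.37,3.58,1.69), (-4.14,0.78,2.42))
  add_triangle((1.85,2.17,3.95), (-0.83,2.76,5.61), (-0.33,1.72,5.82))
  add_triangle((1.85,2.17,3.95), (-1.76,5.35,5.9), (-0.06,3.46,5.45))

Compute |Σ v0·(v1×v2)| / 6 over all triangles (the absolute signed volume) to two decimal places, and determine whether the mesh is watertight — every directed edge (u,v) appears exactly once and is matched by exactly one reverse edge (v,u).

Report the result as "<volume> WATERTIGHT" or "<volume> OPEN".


71.12 OPEN

Per-triangle v0·(v1×v2)/6:
  t1: -0.4284
  t2: +24.4282
  t3: -5.4980
  t4: +3.8432
  t5: -4.8738
  t6: +6.5969
  t7: +2.3537
  t8: +25.0965
  t9: -0.5484
  t10: +2.2332
  t11: +1.6143
  t12: +3.3230
  t13: +8.0301
  t14: +2.7149
  t15: +2.2393
Σ = +71.1246 → |volume| = 71.12

Directed edges: 45 total; 3 unmatched, e.g. (-1.76,5.35,5.9)→(-0.53,4.93,-0.51) → open.


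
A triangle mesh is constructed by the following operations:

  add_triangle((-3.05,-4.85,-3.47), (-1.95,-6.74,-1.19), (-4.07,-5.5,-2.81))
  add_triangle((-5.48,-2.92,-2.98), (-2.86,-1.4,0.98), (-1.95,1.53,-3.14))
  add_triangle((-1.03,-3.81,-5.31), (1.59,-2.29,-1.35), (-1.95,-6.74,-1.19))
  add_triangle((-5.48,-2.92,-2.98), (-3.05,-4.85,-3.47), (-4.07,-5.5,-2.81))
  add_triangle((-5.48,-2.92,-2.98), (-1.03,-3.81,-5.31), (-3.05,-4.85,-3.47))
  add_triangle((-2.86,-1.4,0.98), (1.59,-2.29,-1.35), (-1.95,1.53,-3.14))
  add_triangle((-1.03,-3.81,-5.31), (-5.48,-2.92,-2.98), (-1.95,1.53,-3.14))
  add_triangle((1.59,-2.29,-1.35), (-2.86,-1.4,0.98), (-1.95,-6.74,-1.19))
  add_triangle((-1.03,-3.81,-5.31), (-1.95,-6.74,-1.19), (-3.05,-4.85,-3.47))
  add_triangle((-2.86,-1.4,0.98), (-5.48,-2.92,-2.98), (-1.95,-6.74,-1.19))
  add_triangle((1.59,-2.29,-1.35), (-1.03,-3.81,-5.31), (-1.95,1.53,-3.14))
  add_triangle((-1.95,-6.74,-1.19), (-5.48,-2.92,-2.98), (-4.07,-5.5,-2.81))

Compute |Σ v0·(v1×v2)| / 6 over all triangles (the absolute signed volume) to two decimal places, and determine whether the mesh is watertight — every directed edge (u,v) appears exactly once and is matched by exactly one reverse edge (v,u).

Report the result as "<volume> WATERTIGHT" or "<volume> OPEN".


74.70 WATERTIGHT

Per-triangle v0·(v1×v2)/6:
  t1: +3.8759
  t2: +6.1841
  t3: +11.6572
  t4: +3.7538
  t5: +8.5946
  t6: -6.5233
  t7: +17.3393
  t8: +0.4973
  t9: +8.7909
  t10: +13.1861
  t11: +4.6319
  t12: +2.7129
Σ = +74.7007 → |volume| = 74.70

Directed edges: 36 total, each appears once with its reverse present → watertight.


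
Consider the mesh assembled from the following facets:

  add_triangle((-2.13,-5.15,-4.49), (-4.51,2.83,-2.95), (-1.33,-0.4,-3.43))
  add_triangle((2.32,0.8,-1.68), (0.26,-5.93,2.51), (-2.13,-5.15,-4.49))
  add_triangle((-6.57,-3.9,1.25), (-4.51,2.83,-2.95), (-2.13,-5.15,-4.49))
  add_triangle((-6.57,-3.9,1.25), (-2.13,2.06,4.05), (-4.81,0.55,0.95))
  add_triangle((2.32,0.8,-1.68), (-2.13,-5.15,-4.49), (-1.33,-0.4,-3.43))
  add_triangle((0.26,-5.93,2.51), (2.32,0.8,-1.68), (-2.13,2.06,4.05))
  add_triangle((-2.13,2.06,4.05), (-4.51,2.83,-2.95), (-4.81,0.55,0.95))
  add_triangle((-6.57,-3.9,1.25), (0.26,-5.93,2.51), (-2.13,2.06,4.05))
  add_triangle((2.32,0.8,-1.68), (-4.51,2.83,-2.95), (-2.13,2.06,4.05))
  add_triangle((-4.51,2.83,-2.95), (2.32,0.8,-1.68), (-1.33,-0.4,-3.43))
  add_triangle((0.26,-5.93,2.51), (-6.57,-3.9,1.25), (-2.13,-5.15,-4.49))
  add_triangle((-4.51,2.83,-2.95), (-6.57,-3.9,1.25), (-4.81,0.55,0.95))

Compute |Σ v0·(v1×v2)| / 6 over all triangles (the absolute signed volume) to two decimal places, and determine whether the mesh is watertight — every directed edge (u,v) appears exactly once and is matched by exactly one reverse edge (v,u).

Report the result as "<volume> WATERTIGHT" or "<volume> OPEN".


225.95 WATERTIGHT

Per-triangle v0·(v1×v2)/6:
  t1: +9.6083
  t2: +18.6479
  t3: +45.7225
  t4: +13.4635
  t5: +7.6372
  t6: +8.7522
  t7: +12.3263
  t8: +33.5996
  t9: +10.9683
  t10: +7.3081
  t11: +43.5038
  t12: +14.4095
Σ = +225.9472 → |volume| = 225.95

Directed edges: 36 total, each appears once with its reverse present → watertight.


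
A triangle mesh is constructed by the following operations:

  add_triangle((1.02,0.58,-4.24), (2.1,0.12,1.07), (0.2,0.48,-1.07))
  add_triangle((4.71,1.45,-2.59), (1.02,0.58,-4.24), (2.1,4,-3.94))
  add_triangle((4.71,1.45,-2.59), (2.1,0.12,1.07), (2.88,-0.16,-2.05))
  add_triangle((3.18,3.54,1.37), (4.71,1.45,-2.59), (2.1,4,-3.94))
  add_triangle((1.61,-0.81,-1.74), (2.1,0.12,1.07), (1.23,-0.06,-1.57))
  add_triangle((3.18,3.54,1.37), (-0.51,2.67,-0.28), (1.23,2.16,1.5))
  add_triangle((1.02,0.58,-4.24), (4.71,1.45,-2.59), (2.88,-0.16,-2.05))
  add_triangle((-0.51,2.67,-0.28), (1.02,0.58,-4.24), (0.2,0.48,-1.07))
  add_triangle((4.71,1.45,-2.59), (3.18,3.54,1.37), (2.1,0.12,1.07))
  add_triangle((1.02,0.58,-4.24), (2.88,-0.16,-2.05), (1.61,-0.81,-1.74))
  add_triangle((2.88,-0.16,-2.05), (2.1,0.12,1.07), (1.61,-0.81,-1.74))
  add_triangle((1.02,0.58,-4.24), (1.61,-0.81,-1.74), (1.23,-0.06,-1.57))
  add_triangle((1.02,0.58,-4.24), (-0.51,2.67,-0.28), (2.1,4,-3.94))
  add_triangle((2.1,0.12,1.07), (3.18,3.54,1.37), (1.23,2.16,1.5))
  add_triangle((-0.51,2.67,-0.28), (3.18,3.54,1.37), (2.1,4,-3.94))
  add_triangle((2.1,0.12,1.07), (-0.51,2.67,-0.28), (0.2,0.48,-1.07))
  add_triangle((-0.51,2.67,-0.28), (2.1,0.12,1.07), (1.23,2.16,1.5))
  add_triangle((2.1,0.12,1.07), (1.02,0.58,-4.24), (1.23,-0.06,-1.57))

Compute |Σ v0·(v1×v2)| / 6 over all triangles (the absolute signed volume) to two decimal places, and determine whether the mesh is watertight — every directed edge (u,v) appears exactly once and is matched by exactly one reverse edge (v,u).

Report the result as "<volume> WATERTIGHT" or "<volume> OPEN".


46.61 WATERTIGHT

Per-triangle v0·(v1×v2)/6:
  t1: -0.5666
  t2: +9.1037
  t3: +2.0206
  t4: +13.8093
  t5: -0.5768
  t6: +1.6899
  t7: +3.1201
  t8: -0.0294
  t9: +5.7616
  t10: +1.3969
  t11: +0.8196
  t12: -0.3999
  t13: +3.5548
  t14: +1.2095
  t15: +8.2604
  t16: -1.1038
  t17: -0.8397
  t18: -0.6182
Σ = +46.6123 → |volume| = 46.61

Directed edges: 54 total, each appears once with its reverse present → watertight.


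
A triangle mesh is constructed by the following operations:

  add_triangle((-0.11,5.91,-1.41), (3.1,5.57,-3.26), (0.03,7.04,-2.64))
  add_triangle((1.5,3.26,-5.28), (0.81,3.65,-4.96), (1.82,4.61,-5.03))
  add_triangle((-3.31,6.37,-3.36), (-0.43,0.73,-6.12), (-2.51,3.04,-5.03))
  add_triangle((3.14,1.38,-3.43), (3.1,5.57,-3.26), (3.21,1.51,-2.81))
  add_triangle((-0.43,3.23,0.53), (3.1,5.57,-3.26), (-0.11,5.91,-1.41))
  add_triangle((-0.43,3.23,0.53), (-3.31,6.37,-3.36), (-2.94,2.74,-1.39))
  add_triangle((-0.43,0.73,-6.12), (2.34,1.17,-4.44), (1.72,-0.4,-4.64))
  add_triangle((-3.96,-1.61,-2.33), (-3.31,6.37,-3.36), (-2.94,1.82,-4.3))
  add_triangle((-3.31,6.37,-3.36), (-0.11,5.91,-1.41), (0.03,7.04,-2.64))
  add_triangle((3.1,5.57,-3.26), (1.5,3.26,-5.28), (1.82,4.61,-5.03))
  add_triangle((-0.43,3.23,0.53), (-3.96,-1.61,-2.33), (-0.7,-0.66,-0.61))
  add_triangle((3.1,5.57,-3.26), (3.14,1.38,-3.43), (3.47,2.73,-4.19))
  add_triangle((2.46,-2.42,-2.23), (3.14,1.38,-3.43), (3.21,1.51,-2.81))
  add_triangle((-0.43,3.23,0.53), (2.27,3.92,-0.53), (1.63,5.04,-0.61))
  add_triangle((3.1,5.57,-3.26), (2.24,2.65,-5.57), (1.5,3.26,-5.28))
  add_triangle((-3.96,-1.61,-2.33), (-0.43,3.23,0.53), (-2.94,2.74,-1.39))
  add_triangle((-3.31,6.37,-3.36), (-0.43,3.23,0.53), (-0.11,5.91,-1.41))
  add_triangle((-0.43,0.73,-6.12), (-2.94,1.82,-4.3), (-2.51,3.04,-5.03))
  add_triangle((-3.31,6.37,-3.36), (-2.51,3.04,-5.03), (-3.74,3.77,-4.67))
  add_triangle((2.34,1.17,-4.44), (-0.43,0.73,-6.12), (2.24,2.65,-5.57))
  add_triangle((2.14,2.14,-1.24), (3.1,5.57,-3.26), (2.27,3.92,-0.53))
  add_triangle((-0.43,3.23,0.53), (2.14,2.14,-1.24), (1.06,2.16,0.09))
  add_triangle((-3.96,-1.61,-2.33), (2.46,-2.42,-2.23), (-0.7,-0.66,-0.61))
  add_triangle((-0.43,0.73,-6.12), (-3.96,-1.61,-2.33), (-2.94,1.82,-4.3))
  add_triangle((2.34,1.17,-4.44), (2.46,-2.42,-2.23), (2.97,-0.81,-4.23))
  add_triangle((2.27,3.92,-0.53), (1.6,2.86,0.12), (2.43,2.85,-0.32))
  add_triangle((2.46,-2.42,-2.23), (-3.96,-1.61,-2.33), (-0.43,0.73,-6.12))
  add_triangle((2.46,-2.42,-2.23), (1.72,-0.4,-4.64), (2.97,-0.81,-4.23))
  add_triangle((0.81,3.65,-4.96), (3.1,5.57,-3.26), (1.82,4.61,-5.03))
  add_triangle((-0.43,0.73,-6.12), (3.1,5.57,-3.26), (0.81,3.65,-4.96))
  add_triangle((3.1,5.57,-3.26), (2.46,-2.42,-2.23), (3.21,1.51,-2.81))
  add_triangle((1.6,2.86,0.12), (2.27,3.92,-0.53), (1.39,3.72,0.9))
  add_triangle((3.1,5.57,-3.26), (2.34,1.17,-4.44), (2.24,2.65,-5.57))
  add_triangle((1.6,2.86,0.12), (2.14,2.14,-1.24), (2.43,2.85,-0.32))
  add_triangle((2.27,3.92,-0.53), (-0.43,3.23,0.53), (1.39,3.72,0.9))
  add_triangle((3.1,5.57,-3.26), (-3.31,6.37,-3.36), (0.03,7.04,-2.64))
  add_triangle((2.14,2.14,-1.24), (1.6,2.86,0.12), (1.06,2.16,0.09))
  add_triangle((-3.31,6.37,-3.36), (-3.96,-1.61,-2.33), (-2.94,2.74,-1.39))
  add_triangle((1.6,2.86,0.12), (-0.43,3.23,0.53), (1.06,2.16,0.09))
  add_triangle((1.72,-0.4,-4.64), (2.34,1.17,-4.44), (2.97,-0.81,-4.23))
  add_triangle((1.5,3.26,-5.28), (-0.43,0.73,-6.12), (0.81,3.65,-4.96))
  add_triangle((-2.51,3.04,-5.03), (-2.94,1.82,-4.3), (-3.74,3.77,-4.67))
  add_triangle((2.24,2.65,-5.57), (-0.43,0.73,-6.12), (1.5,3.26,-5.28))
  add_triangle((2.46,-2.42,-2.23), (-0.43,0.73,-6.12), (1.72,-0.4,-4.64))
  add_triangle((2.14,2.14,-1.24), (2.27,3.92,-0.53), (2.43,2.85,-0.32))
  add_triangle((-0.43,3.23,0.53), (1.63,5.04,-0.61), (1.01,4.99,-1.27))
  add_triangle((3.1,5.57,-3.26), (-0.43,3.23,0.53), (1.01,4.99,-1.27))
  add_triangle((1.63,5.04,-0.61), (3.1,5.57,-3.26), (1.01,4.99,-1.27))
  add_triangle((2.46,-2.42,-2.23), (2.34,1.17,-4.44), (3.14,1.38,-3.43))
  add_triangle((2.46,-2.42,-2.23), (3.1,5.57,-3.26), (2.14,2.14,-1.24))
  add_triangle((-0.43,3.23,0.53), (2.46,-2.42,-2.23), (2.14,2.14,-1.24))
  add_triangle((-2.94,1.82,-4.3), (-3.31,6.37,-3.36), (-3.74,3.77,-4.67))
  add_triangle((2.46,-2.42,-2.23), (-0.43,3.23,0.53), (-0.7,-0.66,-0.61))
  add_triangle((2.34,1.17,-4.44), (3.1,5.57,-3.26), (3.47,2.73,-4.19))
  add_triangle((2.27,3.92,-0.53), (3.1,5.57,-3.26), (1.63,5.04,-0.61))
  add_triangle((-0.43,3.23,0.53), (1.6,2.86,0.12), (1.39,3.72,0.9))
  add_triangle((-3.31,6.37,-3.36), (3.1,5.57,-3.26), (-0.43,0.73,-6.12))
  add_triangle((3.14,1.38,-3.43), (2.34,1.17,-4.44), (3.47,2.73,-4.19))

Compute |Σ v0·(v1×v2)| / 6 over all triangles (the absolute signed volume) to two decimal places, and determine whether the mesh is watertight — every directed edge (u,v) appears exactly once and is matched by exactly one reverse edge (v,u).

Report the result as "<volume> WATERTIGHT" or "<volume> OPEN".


Per-triangle v0·(v1×v2)/6:
  t1: +2.7244
  t2: +0.9953
  t3: +5.4802
  t4: +1.5270
  t5: +3.4007
  t6: +3.6690
  t7: +3.9156
  t8: +10.2773
  t9: +3.3110
  t10: +1.6538
  t11: -0.2512
  t12: +0.9594
  t13: +1.2999
  t14: +0.7065
  t15: +3.5680
  t16: +1.2700
  t17: +4.7590
  t18: +3.6900
  t19: +3.8305
  t20: +3.6523
  t21: +1.5533
  t22: -0.8091
  t23: +0.4639
  t24: +10.1411
  t25: +0.1813
  t26: +0.2605
  t27: +15.4397
  t28: +1.8528
  t29: +0.6893
  t30: -4.2627
  t31: -1.2139
  t32: +0.2015
  t33: +3.6337
  t34: -0.3321
  t35: +1.6259
  t36: +8.0918
  t37: -0.0943
  t38: +5.3992
  t39: -0.0286
  t40: +1.9226
  t41: +2.7286
  t42: +1.5513
  t43: +3.2701
  t44: +3.0607
  t45: +0.5227
  t46: +1.2921
  t47: -0.5575
  t48: +2.0381
  t49: +3.4179
  t50: +3.2565
  t51: -0.5615
  t52: -0.6381
  t53: -1.3548
  t54: +2.7360
  t55: +2.1163
  t56: -0.6633
  t57: +36.5142
  t58: +1.1584
Σ = +165.0417 → |volume| = 165.04

Directed edges: 174 total, each appears once with its reverse present → watertight.

165.04 WATERTIGHT


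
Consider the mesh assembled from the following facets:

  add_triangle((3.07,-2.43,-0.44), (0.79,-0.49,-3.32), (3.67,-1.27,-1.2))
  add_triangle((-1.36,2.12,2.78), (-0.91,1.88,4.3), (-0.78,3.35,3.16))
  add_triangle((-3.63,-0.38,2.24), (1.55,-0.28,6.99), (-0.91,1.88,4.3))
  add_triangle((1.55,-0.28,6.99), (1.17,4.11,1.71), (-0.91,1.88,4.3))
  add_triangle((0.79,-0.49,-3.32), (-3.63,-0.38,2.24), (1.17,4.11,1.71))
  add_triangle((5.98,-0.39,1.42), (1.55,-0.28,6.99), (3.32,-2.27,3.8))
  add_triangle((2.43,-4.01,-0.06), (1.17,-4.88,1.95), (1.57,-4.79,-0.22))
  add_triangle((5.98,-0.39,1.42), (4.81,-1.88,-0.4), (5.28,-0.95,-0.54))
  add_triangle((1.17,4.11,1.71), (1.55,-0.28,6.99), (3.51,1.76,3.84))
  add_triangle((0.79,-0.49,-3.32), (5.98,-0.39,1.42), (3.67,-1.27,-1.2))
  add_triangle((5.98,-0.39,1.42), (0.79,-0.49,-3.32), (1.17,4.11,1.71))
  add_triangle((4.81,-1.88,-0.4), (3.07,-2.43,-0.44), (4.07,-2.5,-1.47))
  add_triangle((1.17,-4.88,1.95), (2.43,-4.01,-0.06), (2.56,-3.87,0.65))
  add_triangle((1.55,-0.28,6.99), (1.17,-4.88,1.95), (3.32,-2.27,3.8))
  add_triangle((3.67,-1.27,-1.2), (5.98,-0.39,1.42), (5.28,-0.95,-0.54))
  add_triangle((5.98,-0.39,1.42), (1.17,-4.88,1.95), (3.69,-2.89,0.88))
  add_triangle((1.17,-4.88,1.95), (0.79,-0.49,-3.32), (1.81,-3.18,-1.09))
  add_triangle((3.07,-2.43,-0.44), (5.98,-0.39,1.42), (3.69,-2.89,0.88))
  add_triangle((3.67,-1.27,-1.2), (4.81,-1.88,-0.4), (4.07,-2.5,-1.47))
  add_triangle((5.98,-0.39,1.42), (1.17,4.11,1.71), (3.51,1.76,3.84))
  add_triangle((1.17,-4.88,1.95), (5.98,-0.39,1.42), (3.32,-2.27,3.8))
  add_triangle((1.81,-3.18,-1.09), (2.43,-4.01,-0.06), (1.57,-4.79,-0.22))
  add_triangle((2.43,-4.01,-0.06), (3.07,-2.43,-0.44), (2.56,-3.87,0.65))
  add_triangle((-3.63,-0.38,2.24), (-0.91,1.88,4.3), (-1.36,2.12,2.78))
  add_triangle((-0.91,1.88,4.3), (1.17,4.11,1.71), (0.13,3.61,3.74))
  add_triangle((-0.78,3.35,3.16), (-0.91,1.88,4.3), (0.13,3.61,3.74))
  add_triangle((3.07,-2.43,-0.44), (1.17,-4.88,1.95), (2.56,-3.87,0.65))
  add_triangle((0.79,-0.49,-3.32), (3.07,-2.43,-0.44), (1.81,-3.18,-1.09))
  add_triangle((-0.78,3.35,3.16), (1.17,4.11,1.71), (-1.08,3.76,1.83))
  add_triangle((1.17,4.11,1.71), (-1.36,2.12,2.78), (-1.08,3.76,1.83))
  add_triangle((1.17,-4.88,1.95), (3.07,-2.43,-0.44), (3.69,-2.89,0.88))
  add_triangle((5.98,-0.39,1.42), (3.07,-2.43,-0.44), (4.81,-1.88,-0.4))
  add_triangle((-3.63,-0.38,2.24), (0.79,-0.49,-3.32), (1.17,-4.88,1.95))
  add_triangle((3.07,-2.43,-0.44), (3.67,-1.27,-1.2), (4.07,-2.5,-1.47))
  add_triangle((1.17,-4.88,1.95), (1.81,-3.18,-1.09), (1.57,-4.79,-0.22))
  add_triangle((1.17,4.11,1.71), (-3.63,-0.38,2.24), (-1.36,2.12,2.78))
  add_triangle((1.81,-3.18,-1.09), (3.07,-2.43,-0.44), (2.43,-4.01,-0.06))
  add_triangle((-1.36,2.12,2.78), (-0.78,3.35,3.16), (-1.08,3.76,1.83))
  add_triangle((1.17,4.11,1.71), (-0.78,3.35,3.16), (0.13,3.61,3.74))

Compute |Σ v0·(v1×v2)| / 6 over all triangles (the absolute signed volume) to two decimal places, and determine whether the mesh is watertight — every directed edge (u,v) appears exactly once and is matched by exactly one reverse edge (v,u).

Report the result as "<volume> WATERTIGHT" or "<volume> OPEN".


146.23 OPEN

Per-triangle v0·(v1×v2)/6:
  t1: +2.6359
  t2: +1.0165
  t3: +10.4966
  t4: +10.9622
  t5: +5.9906
  t6: +13.0157
  t7: +1.9790
  t8: +1.8693
  t9: +11.1782
  t10: +2.6978
  t11: +14.0090
  t12: +0.9812
  t13: +1.1360
  t14: +12.0391
  t15: -0.5922
  t16: +4.3973
  t17: +1.7043
  t18: +3.0952
  t19: +0.8014
  t20: +9.7053
  t21: +10.9964
  t22: +0.9168
  t23: +0.8137
  t24: +2.7977
  t25: -0.0524
  t26: +1.4574
  t27: -0.0596
  t28: +2.9245
  t29: +2.2862
  t30: -2.4384
  t31: +2.8836
  t32: +1.6023
  t33: +9.4984
  t34: -0.4929
  t35: -1.0088
  t36: +1.3533
  t37: +1.1445
  t38: +0.9196
  t39: +1.5717
Σ = +146.2324 → |volume| = 146.23

Directed edges: 117 total; 9 unmatched, e.g. (-3.63,-0.38,2.24)→(1.55,-0.28,6.99) → open.


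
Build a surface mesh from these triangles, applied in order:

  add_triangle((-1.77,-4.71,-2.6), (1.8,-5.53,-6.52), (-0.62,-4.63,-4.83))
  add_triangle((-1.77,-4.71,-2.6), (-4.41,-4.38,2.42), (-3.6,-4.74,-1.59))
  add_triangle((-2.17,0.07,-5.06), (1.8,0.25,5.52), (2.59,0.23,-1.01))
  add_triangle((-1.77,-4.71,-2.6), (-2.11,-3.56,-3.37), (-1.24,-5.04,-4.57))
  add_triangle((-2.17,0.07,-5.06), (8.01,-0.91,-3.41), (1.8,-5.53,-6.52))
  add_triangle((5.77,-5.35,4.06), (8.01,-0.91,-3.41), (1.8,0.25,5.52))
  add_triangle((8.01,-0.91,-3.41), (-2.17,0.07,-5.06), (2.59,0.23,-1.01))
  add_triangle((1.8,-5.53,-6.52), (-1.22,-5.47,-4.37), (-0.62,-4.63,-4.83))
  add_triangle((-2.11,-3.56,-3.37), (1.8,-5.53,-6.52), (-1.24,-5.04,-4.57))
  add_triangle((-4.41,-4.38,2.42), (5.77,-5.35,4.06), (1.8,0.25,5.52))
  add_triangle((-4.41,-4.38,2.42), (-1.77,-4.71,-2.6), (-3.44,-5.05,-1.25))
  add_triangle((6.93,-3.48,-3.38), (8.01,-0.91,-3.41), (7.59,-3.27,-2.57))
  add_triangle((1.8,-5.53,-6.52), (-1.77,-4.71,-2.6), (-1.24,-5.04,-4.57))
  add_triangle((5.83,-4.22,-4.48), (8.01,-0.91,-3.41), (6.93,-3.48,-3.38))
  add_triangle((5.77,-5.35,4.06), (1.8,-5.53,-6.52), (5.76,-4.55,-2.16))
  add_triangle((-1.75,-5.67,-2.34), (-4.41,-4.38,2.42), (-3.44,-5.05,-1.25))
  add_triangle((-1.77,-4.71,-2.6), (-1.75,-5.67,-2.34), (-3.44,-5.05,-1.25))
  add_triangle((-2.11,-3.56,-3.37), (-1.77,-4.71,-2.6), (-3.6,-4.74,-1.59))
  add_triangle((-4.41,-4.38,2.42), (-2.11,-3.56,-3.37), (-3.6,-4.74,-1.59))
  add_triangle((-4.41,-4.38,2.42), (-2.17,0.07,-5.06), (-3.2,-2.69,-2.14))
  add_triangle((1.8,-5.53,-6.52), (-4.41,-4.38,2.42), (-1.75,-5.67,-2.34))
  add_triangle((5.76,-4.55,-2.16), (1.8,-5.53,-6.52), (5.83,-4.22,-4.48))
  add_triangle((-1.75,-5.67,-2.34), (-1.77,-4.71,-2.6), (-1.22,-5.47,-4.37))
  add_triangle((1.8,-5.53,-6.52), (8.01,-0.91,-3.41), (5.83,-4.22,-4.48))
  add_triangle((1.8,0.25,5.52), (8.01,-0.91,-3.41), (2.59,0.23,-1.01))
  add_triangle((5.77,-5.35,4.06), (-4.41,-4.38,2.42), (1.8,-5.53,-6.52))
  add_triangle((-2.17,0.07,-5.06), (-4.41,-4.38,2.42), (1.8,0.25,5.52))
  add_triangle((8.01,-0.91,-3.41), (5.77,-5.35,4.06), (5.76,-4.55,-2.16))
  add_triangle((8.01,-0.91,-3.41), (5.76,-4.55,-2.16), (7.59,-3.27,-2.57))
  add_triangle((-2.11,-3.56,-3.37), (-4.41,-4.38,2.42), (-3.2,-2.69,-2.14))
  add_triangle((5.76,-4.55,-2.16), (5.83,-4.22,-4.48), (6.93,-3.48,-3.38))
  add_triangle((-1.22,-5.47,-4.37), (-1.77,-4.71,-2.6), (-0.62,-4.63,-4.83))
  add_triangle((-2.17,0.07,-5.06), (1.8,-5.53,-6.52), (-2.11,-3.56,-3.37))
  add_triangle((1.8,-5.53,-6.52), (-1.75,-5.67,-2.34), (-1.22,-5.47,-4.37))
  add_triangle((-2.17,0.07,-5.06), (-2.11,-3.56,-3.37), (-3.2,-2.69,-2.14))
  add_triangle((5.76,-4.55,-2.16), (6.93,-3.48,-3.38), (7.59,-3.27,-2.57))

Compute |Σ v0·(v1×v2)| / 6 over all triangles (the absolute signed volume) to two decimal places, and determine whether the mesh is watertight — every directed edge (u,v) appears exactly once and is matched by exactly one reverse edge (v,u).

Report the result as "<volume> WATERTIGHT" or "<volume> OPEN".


382.59 WATERTIGHT

Per-triangle v0·(v1×v2)/6:
  t1: -3.8750
  t2: +4.6796
  t3: +0.9354
  t4: +1.8049
  t5: +41.1862
  t6: +43.3509
  t7: +4.1660
  t8: +2.3371
  t9: +1.9379
  t10: +44.8339
  t11: -2.5205
  t12: +3.7583
  t13: +3.6627
  t14: +5.1413
  t15: +28.9899
  t16: +5.1056
  t17: +1.4160
  t18: +2.6279
  t19: +0.0378
  t20: +4.1290
  t21: +1.7630
  t22: +11.2081
  t23: +0.9218
  t24: +13.1218
  t25: +4.3434
  t26: +83.9236
  t27: +3.5788
  t28: +32.0586
  t29: -2.4997
  t30: +5.8181
  t31: +4.1023
  t32: +0.3045
  t33: +17.1303
  t34: +5.1255
  t35: +5.4170
  t36: +2.5730
Σ = +382.5950 → |volume| = 382.59

Directed edges: 108 total, each appears once with its reverse present → watertight.


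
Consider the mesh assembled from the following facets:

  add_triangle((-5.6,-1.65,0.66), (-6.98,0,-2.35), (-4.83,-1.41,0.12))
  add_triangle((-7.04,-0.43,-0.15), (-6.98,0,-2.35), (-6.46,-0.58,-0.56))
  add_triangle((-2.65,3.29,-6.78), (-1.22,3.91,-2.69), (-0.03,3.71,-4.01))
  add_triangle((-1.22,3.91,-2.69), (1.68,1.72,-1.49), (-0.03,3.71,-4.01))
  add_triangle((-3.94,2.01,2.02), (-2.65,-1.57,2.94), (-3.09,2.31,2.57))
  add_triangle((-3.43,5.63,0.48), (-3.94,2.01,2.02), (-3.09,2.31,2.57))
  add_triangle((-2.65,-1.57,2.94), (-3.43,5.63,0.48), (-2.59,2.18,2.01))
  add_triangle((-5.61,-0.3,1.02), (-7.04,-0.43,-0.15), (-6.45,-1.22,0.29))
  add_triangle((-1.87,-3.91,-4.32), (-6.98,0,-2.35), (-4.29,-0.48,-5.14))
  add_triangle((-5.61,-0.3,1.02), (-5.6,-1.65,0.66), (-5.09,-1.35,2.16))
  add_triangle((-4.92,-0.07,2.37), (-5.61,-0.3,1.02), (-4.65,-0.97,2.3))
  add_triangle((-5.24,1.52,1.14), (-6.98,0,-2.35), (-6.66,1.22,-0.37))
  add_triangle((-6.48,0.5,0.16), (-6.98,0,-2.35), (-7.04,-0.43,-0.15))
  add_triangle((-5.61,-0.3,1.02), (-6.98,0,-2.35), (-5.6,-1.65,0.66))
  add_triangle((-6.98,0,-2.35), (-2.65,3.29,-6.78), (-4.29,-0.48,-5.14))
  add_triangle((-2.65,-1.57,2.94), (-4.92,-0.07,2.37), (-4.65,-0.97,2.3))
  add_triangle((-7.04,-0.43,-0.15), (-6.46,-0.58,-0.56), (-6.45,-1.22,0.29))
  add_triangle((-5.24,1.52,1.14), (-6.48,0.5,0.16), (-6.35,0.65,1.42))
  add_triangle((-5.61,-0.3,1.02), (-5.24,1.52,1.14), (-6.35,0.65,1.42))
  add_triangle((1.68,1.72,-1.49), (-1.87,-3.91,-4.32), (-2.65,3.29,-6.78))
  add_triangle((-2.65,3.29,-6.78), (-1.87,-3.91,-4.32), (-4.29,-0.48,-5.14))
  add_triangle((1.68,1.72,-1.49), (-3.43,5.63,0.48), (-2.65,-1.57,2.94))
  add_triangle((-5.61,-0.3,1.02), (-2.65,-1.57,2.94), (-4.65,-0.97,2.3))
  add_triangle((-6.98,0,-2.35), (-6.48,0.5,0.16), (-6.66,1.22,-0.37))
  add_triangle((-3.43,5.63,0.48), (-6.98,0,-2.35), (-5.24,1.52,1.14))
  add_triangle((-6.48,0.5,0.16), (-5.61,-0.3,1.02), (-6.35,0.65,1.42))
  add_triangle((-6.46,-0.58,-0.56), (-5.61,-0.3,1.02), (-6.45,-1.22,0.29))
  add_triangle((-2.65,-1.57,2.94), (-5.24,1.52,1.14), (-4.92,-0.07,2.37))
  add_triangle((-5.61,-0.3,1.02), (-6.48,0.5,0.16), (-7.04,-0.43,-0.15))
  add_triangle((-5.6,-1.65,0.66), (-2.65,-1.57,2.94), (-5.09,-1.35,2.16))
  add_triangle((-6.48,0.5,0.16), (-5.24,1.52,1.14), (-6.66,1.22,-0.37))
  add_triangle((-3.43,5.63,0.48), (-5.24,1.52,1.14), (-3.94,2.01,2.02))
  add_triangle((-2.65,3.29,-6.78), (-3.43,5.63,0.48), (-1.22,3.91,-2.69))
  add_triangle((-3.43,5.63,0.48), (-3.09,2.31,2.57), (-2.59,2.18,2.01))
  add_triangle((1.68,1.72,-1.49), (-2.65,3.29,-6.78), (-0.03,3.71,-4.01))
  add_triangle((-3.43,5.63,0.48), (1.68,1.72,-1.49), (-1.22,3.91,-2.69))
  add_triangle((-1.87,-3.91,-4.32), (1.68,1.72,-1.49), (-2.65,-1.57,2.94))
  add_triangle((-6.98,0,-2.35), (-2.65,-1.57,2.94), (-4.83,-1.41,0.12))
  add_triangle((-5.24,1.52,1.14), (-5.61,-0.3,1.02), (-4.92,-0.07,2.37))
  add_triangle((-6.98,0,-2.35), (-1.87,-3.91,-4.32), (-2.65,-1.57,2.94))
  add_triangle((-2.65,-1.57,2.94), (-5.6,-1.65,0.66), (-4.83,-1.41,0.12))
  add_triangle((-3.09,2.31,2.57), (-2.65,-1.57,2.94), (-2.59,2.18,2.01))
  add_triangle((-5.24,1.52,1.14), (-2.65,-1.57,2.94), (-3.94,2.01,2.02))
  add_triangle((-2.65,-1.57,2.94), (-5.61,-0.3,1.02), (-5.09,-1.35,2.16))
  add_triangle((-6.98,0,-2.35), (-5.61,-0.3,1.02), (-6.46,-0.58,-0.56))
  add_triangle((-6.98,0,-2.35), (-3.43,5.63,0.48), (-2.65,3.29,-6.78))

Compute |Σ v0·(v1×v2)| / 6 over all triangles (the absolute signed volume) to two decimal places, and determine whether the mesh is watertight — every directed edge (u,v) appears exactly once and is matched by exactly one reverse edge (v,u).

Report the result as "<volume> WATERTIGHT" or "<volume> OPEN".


Per-triangle v0·(v1×v2)/6:
  t1: +0.8235
  t2: +0.6902
  t3: +4.8609
  t4: +1.8802
  t5: +2.6533
  t6: +3.1277
  t7: -2.5335
  t8: +1.1258
  t9: +14.7495
  t10: +1.9199
  t11: +1.2577
  t12: -0.8111
  t13: +2.4628
  t14: +4.6950
  t15: +17.4324
  t16: +1.1574
  t17: +0.5024
  t18: +1.3474
  t19: -0.2735
  t20: +15.1505
  t21: +14.8714
  t22: +2.3295
  t23: +0.2846
  t24: +2.2344
  t25: +16.1304
  t26: +1.1522
  t27: -1.2256
  t28: +0.4359
  t29: +1.1828
  t30: +1.5164
  t31: +1.4147
  t32: +4.9086
  t33: +9.5307
  t34: +0.0703
  t35: +2.7781
  t36: +5.9541
  t37: -1.5840
  t38: -3.0967
  t39: +2.4497
  t40: +24.1715
  t41: +0.2987
  t42: -0.1712
  t43: +4.1648
  t44: +0.8286
  t45: -1.3990
  t46: +44.8196
Σ = +206.2686 → |volume| = 206.27

Directed edges: 138 total, each appears once with its reverse present → watertight.

206.27 WATERTIGHT


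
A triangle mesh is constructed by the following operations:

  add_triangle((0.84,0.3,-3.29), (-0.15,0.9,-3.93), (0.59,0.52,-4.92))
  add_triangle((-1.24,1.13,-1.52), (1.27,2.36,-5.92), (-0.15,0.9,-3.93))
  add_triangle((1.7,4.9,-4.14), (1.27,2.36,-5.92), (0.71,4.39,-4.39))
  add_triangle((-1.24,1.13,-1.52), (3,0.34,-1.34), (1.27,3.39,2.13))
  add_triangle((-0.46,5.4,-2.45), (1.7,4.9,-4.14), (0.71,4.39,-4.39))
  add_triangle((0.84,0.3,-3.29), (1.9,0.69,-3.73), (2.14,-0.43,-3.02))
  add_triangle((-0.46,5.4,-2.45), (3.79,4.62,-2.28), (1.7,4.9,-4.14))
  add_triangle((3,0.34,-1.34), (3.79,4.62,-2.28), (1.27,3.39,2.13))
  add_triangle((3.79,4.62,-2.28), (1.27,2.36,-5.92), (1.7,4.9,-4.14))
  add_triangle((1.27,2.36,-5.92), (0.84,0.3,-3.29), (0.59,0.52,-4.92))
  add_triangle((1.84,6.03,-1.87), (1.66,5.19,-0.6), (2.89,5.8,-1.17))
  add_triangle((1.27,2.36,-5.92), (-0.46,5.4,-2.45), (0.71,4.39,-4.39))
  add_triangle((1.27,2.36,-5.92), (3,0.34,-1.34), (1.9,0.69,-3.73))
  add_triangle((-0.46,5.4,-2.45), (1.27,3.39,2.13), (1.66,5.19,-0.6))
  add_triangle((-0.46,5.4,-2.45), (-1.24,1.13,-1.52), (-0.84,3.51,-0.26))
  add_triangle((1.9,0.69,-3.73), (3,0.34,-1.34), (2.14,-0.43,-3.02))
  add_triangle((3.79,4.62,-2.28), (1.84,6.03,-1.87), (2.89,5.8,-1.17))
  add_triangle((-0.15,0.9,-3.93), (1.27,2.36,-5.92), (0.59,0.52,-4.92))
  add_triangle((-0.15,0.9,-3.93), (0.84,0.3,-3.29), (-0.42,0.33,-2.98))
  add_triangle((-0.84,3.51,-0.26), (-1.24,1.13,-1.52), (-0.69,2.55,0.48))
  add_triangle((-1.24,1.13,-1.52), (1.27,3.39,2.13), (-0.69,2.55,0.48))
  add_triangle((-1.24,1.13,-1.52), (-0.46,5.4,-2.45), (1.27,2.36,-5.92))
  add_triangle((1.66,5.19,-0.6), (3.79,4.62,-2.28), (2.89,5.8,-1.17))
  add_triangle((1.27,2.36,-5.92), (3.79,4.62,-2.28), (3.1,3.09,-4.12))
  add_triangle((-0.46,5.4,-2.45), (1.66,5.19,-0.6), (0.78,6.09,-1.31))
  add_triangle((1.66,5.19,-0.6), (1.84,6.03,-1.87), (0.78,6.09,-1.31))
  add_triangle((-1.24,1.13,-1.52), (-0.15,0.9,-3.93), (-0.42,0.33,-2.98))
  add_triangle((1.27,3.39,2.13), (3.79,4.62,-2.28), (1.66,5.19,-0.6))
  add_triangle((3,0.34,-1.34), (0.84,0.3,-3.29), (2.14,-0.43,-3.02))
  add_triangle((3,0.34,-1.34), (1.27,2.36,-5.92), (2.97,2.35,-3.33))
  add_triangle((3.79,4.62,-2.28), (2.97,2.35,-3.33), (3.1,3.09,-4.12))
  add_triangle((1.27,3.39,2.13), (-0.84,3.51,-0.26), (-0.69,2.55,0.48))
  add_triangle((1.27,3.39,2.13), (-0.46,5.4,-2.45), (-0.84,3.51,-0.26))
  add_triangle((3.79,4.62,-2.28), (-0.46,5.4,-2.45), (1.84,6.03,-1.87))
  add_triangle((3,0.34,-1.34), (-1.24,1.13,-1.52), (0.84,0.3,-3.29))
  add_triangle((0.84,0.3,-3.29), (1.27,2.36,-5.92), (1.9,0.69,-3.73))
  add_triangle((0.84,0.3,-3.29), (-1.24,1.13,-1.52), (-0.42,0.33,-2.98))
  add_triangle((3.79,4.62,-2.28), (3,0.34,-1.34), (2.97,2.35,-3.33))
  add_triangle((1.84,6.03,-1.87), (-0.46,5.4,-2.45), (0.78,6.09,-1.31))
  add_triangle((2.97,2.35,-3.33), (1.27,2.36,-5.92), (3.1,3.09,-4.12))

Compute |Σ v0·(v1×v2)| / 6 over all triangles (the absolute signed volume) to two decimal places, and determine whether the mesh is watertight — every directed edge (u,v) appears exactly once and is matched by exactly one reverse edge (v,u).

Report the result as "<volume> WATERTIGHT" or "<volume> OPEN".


Per-triangle v0·(v1×v2)/6:
  t1: -0.1527
  t2: +1.5437
  t3: +2.8578
  t4: -5.0794
  t5: +2.7002
  t6: +0.6292
  t7: +6.8669
  t8: +6.6043
  t9: +7.6108
  t10: +0.6554
  t11: +1.0883
  t12: +1.5557
  t13: +1.9222
  t14: +4.4779
  t15: +1.8621
  t16: +1.4588
  t17: +2.4577
  t18: +1.1061
  t19: +0.3139
  t20: +0.4464
  t21: -1.0184
  t22: +6.3253
  t23: -0.5639
  t24: +3.4001
  t25: -0.6979
  t26: +1.1384
  t27: +0.4297
  t28: +5.3247
  t29: -1.1915
  t30: +3.1688
  t31: +1.1381
  t32: +0.9255
  t33: +3.6553
  t34: +3.6496
  t35: -1.6393
  t36: +0.9922
  t37: -0.5899
  t38: +3.6065
  t39: +2.0659
  t40: +0.9858
Σ = +72.0302 → |volume| = 72.03

Directed edges: 120 total, each appears once with its reverse present → watertight.

72.03 WATERTIGHT


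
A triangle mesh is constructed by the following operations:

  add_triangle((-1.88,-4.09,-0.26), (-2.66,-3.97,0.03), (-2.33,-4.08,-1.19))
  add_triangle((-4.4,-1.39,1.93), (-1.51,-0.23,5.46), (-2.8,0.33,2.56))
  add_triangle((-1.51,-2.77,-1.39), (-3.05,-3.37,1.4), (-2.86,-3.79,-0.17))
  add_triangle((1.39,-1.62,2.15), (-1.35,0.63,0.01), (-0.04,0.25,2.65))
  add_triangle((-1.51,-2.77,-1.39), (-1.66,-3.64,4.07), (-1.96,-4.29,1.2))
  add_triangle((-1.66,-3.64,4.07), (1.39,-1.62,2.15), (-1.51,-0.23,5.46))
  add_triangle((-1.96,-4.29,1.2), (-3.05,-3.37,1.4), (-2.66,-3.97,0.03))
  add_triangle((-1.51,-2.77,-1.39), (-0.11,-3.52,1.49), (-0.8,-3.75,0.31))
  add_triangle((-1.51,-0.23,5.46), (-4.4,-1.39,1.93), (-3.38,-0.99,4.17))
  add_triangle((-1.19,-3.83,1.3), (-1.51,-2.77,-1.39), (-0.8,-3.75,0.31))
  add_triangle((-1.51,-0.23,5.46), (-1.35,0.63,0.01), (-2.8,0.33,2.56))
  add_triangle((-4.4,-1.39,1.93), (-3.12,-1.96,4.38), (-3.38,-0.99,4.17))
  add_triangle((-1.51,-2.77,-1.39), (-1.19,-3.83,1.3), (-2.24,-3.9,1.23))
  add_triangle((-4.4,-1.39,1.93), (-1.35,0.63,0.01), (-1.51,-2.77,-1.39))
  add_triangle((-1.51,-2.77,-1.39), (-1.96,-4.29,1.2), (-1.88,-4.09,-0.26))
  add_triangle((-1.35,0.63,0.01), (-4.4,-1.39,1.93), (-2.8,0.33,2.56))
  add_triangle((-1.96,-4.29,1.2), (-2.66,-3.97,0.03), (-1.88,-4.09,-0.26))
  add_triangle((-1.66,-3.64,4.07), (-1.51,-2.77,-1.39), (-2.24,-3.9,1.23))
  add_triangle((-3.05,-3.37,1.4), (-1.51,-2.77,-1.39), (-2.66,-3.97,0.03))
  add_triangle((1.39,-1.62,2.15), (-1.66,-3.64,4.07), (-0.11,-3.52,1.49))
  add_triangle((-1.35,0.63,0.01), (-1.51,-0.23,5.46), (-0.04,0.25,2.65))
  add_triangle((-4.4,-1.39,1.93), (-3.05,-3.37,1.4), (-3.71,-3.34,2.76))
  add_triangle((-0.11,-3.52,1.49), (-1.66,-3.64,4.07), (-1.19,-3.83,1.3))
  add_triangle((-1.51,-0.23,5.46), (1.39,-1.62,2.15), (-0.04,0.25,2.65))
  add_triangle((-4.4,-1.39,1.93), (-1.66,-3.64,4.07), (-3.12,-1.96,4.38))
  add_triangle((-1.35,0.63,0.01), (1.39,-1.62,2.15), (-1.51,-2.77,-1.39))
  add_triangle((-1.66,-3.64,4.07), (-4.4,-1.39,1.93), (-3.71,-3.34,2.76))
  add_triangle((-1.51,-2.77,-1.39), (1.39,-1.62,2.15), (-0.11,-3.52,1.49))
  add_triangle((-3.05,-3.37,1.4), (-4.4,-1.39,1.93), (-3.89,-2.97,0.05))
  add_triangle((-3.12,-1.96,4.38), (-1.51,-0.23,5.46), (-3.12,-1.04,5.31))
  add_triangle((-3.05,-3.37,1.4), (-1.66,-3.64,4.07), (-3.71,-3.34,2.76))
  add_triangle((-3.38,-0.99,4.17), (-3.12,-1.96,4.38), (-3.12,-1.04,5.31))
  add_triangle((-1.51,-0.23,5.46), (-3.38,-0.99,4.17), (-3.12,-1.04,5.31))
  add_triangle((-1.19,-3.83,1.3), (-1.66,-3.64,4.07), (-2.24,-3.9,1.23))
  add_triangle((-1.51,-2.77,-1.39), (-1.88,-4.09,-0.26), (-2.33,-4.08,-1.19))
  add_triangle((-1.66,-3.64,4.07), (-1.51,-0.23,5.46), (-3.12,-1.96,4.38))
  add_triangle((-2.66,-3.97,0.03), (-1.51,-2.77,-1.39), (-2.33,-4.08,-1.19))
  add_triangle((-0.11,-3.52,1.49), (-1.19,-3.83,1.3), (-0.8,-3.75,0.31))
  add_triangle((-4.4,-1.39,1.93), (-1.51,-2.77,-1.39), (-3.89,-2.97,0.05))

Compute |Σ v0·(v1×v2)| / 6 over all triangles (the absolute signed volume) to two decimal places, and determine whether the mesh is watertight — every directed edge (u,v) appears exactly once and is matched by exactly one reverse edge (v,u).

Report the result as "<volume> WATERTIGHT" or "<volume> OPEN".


Per-triangle v0·(v1×v2)/6:
  t1: +0.6173
  t2: +4.0319
  t3: +0.1633
  t4: -0.6915
  t5: -0.5287
  t6: +7.0079
  t7: +1.4435
  t8: -0.0402
  t9: +0.2132
  t10: +0.9422
  t11: +0.6634
  t12: +2.0920
  t13: +1.4906
  t14: +2.5690
  t15: -0.2278
  t16: +1.5503
  t17: +0.8407
  t18: -0.7875
  t19: +0.4247
  t20: +3.4659
  t21: +0.8408
  t22: +1.9000
  t23: +1.8795
  t24: +1.6174
  t25: +4.4926
  t26: -1.9951
  t27: +2.7252
  t28: +0.9430
  t29: +3.0023
  t30: +1.2504
  t31: +2.2471
  t32: +0.8232
  t33: +0.4303
  t34: +1.8921
  t35: +0.2260
  t36: +5.1611
  t37: +0.0974
  t38: +0.6734
  t39: -0.1646
Σ = +53.2824 → |volume| = 53.28

Directed edges: 117 total; 7 unmatched, e.g. (-3.05,-3.37,1.4)→(-2.86,-3.79,-0.17) → open.

53.28 OPEN
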